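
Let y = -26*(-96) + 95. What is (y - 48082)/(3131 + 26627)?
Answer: -45491/29758 ≈ -1.5287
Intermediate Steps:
y = 2591 (y = 2496 + 95 = 2591)
(y - 48082)/(3131 + 26627) = (2591 - 48082)/(3131 + 26627) = -45491/29758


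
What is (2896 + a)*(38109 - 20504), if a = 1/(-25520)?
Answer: 260222740799/5104 ≈ 5.0984e+7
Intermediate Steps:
a = -1/25520 ≈ -3.9185e-5
(2896 + a)*(38109 - 20504) = (2896 - 1/25520)*(38109 - 20504) = (73905919/25520)*17605 = 260222740799/5104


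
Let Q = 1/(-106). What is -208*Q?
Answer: 104/53 ≈ 1.9623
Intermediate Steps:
Q = -1/106 ≈ -0.0094340
-208*Q = -208*(-1/106) = 104/53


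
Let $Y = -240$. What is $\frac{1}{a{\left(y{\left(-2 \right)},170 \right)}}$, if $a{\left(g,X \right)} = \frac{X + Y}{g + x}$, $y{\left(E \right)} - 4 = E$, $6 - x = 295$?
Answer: $\frac{41}{10} \approx 4.1$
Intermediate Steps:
$x = -289$ ($x = 6 - 295 = -289$)
$y{\left(E \right)} = 4 + E$
$a{\left(g,X \right)} = \frac{-240 + X}{-289 + g}$ ($a{\left(g,X \right)} = \frac{X - 240}{g - 289} = \frac{-240 + X}{-289 + g}$)
$\frac{1}{a{\left(y{\left(-2 \right)},170 \right)}} = \frac{1}{\frac{1}{-289 + \left(4 - 2\right)} \left(-240 + 170\right)} = \frac{1}{\frac{1}{-289 + 2} \left(-70\right)} = \frac{1}{\frac{1}{-287} \left(-70\right)} = \frac{1}{\left(- \frac{1}{287}\right) \left(-70\right)} = \frac{1}{\frac{10}{41}} = \frac{41}{10}$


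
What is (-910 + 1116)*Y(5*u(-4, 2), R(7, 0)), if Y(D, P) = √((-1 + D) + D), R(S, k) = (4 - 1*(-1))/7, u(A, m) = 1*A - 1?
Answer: 206*I*√51 ≈ 1471.1*I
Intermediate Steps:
u(A, m) = -1 + A (u(A, m) = A - 1 = -1 + A)
R(S, k) = 5/7 (R(S, k) = (4 + 1)*(⅐) = 5*(⅐) = 5/7)
Y(D, P) = √(-1 + 2*D)
(-910 + 1116)*Y(5*u(-4, 2), R(7, 0)) = (-910 + 1116)*√(-1 + 2*(5*(-1 - 4))) = 206*√(-1 + 2*(5*(-5))) = 206*√(-1 + 2*(-25)) = 206*√(-1 - 50) = 206*√(-51) = 206*(I*√51) = 206*I*√51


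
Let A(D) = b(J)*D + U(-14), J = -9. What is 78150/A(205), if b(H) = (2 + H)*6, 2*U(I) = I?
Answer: -78150/8617 ≈ -9.0693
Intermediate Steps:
U(I) = I/2
b(H) = 12 + 6*H
A(D) = -7 - 42*D (A(D) = (12 + 6*(-9))*D + (½)*(-14) = (12 - 54)*D - 7 = -42*D - 7 = -7 - 42*D)
78150/A(205) = 78150/(-7 - 42*205) = 78150/(-7 - 8610) = 78150/(-8617) = 78150*(-1/8617) = -78150/8617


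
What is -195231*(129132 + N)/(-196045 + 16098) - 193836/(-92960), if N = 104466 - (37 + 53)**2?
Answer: 1023131128934793/4181968280 ≈ 2.4465e+5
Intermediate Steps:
N = 96366 (N = 104466 - 1*90**2 = 104466 - 1*8100 = 104466 - 8100 = 96366)
-195231*(129132 + N)/(-196045 + 16098) - 193836/(-92960) = -195231*(129132 + 96366)/(-196045 + 16098) - 193836/(-92960) = -195231/((-179947/225498)) - 193836*(-1/92960) = -195231/((-179947*1/225498)) + 48459/23240 = -195231/(-179947/225498) + 48459/23240 = -195231*(-225498/179947) + 48459/23240 = 44024200038/179947 + 48459/23240 = 1023131128934793/4181968280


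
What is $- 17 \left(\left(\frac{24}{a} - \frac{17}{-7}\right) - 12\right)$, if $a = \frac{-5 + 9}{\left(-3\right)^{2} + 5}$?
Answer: $- \frac{8857}{7} \approx -1265.3$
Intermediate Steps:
$a = \frac{2}{7}$ ($a = \frac{4}{9 + 5} = \frac{4}{14} = 4 \cdot \frac{1}{14} = \frac{2}{7} \approx 0.28571$)
$- 17 \left(\left(\frac{24}{a} - \frac{17}{-7}\right) - 12\right) = - 17 \left(\left(\frac{24}{\frac{2}{7}} - \frac{17}{-7}\right) - 12\right) = - 17 \left(\left(24 \cdot \frac{7}{2} - - \frac{17}{7}\right) - 12\right) = - 17 \left(\left(84 + \frac{17}{7}\right) - 12\right) = - 17 \left(\frac{605}{7} - 12\right) = \left(-17\right) \frac{521}{7} = - \frac{8857}{7}$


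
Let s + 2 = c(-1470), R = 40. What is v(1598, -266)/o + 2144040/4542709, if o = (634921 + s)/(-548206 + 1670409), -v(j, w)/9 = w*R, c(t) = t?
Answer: 488170676260683480/2877574473341 ≈ 1.6965e+5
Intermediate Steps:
s = -1472 (s = -2 - 1470 = -1472)
v(j, w) = -360*w (v(j, w) = -9*w*40 = -360*w)
o = 633449/1122203 (o = (634921 - 1472)/(-548206 + 1670409) = 633449/1122203 ≈ 0.56447)
v(1598, -266)/o + 2144040/4542709 = (-360*(-266))/(633449/1122203) + 2144040/4542709 = 95760*(1122203/633449) + 2144040*(1/4542709) = 107462159280/633449 + 2144040/4542709 = 488170676260683480/2877574473341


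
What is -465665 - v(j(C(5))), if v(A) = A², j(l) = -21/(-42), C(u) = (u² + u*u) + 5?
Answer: -1862661/4 ≈ -4.6567e+5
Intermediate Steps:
C(u) = 5 + 2*u² (C(u) = (u² + u²) + 5 = 2*u² + 5 = 5 + 2*u²)
j(l) = ½ (j(l) = -21*(-1/42) = ½)
-465665 - v(j(C(5))) = -465665 - (½)² = -465665 - 1*¼ = -465665 - ¼ = -1862661/4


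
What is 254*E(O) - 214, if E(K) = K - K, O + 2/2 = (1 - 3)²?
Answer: -214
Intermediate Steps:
O = 3 (O = -1 + (1 - 3)² = -1 + (-2)² = -1 + 4 = 3)
E(K) = 0
254*E(O) - 214 = 254*0 - 214 = 0 - 214 = -214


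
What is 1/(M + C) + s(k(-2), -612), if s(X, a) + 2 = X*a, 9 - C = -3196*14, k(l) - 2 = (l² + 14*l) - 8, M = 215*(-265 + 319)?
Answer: 1034711955/56363 ≈ 18358.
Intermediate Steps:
M = 11610 (M = 215*54 = 11610)
k(l) = -6 + l² + 14*l (k(l) = 2 + ((l² + 14*l) - 8) = 2 + (-8 + l² + 14*l) = -6 + l² + 14*l)
C = 44753 (C = 9 - (-3196)*14 = 9 - 1*(-44744) = 9 + 44744 = 44753)
s(X, a) = -2 + X*a
1/(M + C) + s(k(-2), -612) = 1/(11610 + 44753) + (-2 + (-6 + (-2)² + 14*(-2))*(-612)) = 1/56363 + (-2 + (-6 + 4 - 28)*(-612)) = 1/56363 + (-2 - 30*(-612)) = 1/56363 + (-2 + 18360) = 1/56363 + 18358 = 1034711955/56363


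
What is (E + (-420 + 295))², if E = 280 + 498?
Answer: 426409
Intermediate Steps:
E = 778
(E + (-420 + 295))² = (778 + (-420 + 295))² = (778 - 125)² = 653² = 426409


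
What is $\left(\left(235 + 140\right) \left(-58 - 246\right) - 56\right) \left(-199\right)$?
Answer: $22697144$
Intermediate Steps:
$\left(\left(235 + 140\right) \left(-58 - 246\right) - 56\right) \left(-199\right) = \left(375 \left(-304\right) - 56\right) \left(-199\right) = \left(-114000 - 56\right) \left(-199\right) = \left(-114056\right) \left(-199\right) = 22697144$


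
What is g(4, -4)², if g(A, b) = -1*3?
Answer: 9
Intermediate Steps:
g(A, b) = -3
g(4, -4)² = (-3)² = 9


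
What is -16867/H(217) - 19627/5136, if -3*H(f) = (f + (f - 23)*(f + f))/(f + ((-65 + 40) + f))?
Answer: 104636901073/433545168 ≈ 241.35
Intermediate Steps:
H(f) = -(f + 2*f*(-23 + f))/(3*(-25 + 2*f)) (H(f) = -(f + (f - 23)*(f + f))/(3*(f + ((-65 + 40) + f))) = -(f + (-23 + f)*(2*f))/(3*(f + (-25 + f))) = -(f + 2*f*(-23 + f))/(3*(-25 + 2*f)))
-16867/H(217) - 19627/5136 = -16867*3*(-25 + 2*217)/(217*(45 - 2*217)) - 19627/5136 = -16867*3*(-25 + 434)/(217*(45 - 434)) - 19627*1/5136 = -16867/((1/3)*217*(-389)/409) - 19627/5136 = -16867/((1/3)*217*(1/409)*(-389)) - 19627/5136 = -16867/(-84413/1227) - 19627/5136 = -16867*(-1227/84413) - 19627/5136 = 20695809/84413 - 19627/5136 = 104636901073/433545168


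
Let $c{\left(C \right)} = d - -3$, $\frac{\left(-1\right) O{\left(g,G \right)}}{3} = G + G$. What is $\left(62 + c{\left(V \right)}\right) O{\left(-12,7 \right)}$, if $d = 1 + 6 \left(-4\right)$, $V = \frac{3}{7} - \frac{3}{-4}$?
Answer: $-1764$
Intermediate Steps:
$O{\left(g,G \right)} = - 6 G$ ($O{\left(g,G \right)} = - 3 \left(G + G\right) = - 3 \cdot 2 G = - 6 G$)
$V = \frac{33}{28}$ ($V = 3 \cdot \frac{1}{7} - - \frac{3}{4} = \frac{3}{7} + \frac{3}{4} = \frac{33}{28} \approx 1.1786$)
$d = -23$ ($d = 1 - 24 = -23$)
$c{\left(C \right)} = -20$ ($c{\left(C \right)} = -23 - -3 = -23 + 3 = -20$)
$\left(62 + c{\left(V \right)}\right) O{\left(-12,7 \right)} = \left(62 - 20\right) \left(\left(-6\right) 7\right) = 42 \left(-42\right) = -1764$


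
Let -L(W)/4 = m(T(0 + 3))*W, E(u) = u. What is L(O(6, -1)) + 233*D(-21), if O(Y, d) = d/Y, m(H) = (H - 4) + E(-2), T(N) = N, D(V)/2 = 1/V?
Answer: -508/21 ≈ -24.190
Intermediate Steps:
D(V) = 2/V
m(H) = -6 + H (m(H) = (H - 4) - 2 = (-4 + H) - 2 = -6 + H)
L(W) = 12*W (L(W) = -4*(-6 + (0 + 3))*W = -4*(-6 + 3)*W = -(-12)*W = 12*W)
L(O(6, -1)) + 233*D(-21) = 12*(-1/6) + 233*(2/(-21)) = 12*(-1*⅙) + 233*(2*(-1/21)) = 12*(-⅙) + 233*(-2/21) = -2 - 466/21 = -508/21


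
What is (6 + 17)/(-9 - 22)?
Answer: -23/31 ≈ -0.74194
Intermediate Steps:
(6 + 17)/(-9 - 22) = 23/(-31) = 23*(-1/31) = -23/31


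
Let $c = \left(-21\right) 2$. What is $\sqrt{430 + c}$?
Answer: $2 \sqrt{97} \approx 19.698$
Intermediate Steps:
$c = -42$
$\sqrt{430 + c} = \sqrt{430 - 42} = \sqrt{388} = 2 \sqrt{97}$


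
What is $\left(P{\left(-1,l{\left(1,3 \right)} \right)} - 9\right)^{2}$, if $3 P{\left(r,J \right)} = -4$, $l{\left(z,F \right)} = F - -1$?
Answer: $\frac{961}{9} \approx 106.78$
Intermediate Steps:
$l{\left(z,F \right)} = 1 + F$ ($l{\left(z,F \right)} = F + 1 = 1 + F$)
$P{\left(r,J \right)} = - \frac{4}{3}$ ($P{\left(r,J \right)} = \frac{1}{3} \left(-4\right) = - \frac{4}{3}$)
$\left(P{\left(-1,l{\left(1,3 \right)} \right)} - 9\right)^{2} = \left(- \frac{4}{3} - 9\right)^{2} = \left(- \frac{31}{3}\right)^{2} = \frac{961}{9}$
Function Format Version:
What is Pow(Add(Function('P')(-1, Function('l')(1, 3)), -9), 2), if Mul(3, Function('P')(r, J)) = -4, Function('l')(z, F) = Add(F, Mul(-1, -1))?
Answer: Rational(961, 9) ≈ 106.78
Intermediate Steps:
Function('l')(z, F) = Add(1, F) (Function('l')(z, F) = Add(F, 1) = Add(1, F))
Function('P')(r, J) = Rational(-4, 3) (Function('P')(r, J) = Mul(Rational(1, 3), -4) = Rational(-4, 3))
Pow(Add(Function('P')(-1, Function('l')(1, 3)), -9), 2) = Pow(Add(Rational(-4, 3), -9), 2) = Pow(Rational(-31, 3), 2) = Rational(961, 9)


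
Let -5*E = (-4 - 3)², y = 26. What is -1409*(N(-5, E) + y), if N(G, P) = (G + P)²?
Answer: -8631534/25 ≈ -3.4526e+5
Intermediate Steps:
E = -49/5 (E = -(-4 - 3)²/5 = -⅕*(-7)² = -⅕*49 = -49/5 ≈ -9.8000)
-1409*(N(-5, E) + y) = -1409*((-5 - 49/5)² + 26) = -1409*((-74/5)² + 26) = -1409*(5476/25 + 26) = -1409*6126/25 = -8631534/25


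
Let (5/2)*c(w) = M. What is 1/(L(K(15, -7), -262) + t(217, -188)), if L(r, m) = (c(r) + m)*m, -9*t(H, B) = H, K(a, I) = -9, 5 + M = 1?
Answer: 45/3106759 ≈ 1.4485e-5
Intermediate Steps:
M = -4 (M = -5 + 1 = -4)
t(H, B) = -H/9
c(w) = -8/5 (c(w) = (⅖)*(-4) = -8/5)
L(r, m) = m*(-8/5 + m) (L(r, m) = (-8/5 + m)*m = m*(-8/5 + m))
1/(L(K(15, -7), -262) + t(217, -188)) = 1/((⅕)*(-262)*(-8 + 5*(-262)) - ⅑*217) = 1/((⅕)*(-262)*(-8 - 1310) - 217/9) = 1/((⅕)*(-262)*(-1318) - 217/9) = 1/(345316/5 - 217/9) = 1/(3106759/45) = 45/3106759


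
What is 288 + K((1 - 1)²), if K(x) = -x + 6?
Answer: 294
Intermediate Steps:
K(x) = 6 - x
288 + K((1 - 1)²) = 288 + (6 - (1 - 1)²) = 288 + (6 - 1*0²) = 288 + (6 - 1*0) = 288 + (6 + 0) = 288 + 6 = 294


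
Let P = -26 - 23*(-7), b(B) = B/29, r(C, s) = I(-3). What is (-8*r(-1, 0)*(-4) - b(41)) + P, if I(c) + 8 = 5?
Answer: 1090/29 ≈ 37.586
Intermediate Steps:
I(c) = -3 (I(c) = -8 + 5 = -3)
r(C, s) = -3
b(B) = B/29 (b(B) = B*(1/29) = B/29)
P = 135 (P = -26 + 161 = 135)
(-8*r(-1, 0)*(-4) - b(41)) + P = (-8*(-3)*(-4) - 41/29) + 135 = (24*(-4) - 1*41/29) + 135 = (-96 - 41/29) + 135 = -2825/29 + 135 = 1090/29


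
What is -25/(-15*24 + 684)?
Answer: -25/324 ≈ -0.077160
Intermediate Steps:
-25/(-15*24 + 684) = -25/(-360 + 684) = -25/324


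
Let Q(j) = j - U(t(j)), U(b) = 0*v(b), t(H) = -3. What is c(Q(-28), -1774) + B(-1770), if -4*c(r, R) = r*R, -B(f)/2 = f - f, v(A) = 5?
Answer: -12418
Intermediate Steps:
U(b) = 0 (U(b) = 0*5 = 0)
B(f) = 0 (B(f) = -2*(f - f) = -2*0 = 0)
Q(j) = j (Q(j) = j - 1*0 = j + 0 = j)
c(r, R) = -R*r/4 (c(r, R) = -r*R/4 = -R*r/4)
c(Q(-28), -1774) + B(-1770) = -1/4*(-1774)*(-28) + 0 = -12418 + 0 = -12418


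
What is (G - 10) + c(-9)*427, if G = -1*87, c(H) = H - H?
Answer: -97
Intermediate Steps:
c(H) = 0
G = -87
(G - 10) + c(-9)*427 = (-87 - 10) + 0*427 = -97 + 0 = -97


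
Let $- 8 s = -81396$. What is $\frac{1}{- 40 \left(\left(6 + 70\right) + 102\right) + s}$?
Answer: $\frac{2}{6109} \approx 0.00032739$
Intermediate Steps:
$s = \frac{20349}{2}$ ($s = \left(- \frac{1}{8}\right) \left(-81396\right) = \frac{20349}{2} \approx 10175.0$)
$\frac{1}{- 40 \left(\left(6 + 70\right) + 102\right) + s} = \frac{1}{- 40 \left(\left(6 + 70\right) + 102\right) + \frac{20349}{2}} = \frac{1}{- 40 \left(76 + 102\right) + \frac{20349}{2}} = \frac{1}{\left(-40\right) 178 + \frac{20349}{2}} = \frac{1}{-7120 + \frac{20349}{2}} = \frac{1}{\frac{6109}{2}} = \frac{2}{6109}$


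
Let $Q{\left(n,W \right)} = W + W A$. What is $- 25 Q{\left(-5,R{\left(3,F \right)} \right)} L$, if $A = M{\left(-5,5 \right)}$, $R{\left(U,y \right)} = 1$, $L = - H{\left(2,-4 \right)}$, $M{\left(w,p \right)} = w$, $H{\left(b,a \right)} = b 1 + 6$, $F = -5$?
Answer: $-800$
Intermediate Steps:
$H{\left(b,a \right)} = 6 + b$ ($H{\left(b,a \right)} = b + 6 = 6 + b$)
$L = -8$ ($L = - (6 + 2) = \left(-1\right) 8 = -8$)
$A = -5$
$Q{\left(n,W \right)} = - 4 W$ ($Q{\left(n,W \right)} = W + W \left(-5\right) = W - 5 W = - 4 W$)
$- 25 Q{\left(-5,R{\left(3,F \right)} \right)} L = - 25 \left(\left(-4\right) 1\right) \left(-8\right) = \left(-25\right) \left(-4\right) \left(-8\right) = 100 \left(-8\right) = -800$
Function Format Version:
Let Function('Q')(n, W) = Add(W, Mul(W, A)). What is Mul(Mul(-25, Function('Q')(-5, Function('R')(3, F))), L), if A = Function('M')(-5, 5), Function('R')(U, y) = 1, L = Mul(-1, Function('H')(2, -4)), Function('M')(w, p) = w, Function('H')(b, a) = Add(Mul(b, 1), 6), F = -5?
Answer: -800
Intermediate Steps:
Function('H')(b, a) = Add(6, b) (Function('H')(b, a) = Add(b, 6) = Add(6, b))
L = -8 (L = Mul(-1, Add(6, 2)) = Mul(-1, 8) = -8)
A = -5
Function('Q')(n, W) = Mul(-4, W) (Function('Q')(n, W) = Add(W, Mul(W, -5)) = Add(W, Mul(-5, W)) = Mul(-4, W))
Mul(Mul(-25, Function('Q')(-5, Function('R')(3, F))), L) = Mul(Mul(-25, Mul(-4, 1)), -8) = Mul(Mul(-25, -4), -8) = Mul(100, -8) = -800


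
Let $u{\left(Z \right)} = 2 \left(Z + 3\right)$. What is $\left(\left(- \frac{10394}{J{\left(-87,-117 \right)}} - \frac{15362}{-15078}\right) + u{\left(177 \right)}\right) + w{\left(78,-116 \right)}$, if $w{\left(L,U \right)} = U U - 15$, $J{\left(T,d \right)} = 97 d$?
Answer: $\frac{393660207982}{28520037} \approx 13803.0$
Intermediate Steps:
$w{\left(L,U \right)} = -15 + U^{2}$ ($w{\left(L,U \right)} = U^{2} - 15 = -15 + U^{2}$)
$u{\left(Z \right)} = 6 + 2 Z$ ($u{\left(Z \right)} = 2 \left(3 + Z\right) = 6 + 2 Z$)
$\left(\left(- \frac{10394}{J{\left(-87,-117 \right)}} - \frac{15362}{-15078}\right) + u{\left(177 \right)}\right) + w{\left(78,-116 \right)} = \left(\left(- \frac{10394}{97 \left(-117\right)} - \frac{15362}{-15078}\right) + \left(6 + 2 \cdot 177\right)\right) - \left(15 - \left(-116\right)^{2}\right) = \left(\left(- \frac{10394}{-11349} - - \frac{7681}{7539}\right) + \left(6 + 354\right)\right) + \left(-15 + 13456\right) = \left(\left(\left(-10394\right) \left(- \frac{1}{11349}\right) + \frac{7681}{7539}\right) + 360\right) + 13441 = \left(\left(\frac{10394}{11349} + \frac{7681}{7539}\right) + 360\right) + 13441 = \left(\frac{55177345}{28520037} + 360\right) + 13441 = \frac{10322390665}{28520037} + 13441 = \frac{393660207982}{28520037}$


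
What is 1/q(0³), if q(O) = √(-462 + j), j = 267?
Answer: -I*√195/195 ≈ -0.071612*I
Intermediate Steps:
q(O) = I*√195 (q(O) = √(-462 + 267) = √(-195) = I*√195)
1/q(0³) = 1/(I*√195) = -I*√195/195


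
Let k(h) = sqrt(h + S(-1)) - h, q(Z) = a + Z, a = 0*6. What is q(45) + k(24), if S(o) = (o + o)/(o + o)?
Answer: 26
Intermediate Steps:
a = 0
S(o) = 1 (S(o) = (2*o)/((2*o)) = (2*o)*(1/(2*o)) = 1)
q(Z) = Z (q(Z) = 0 + Z = Z)
k(h) = sqrt(1 + h) - h (k(h) = sqrt(h + 1) - h = sqrt(1 + h) - h)
q(45) + k(24) = 45 + (sqrt(1 + 24) - 1*24) = 45 + (sqrt(25) - 24) = 45 + (5 - 24) = 45 - 19 = 26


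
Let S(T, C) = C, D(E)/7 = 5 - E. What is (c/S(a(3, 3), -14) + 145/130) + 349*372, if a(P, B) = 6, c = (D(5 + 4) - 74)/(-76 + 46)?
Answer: 59072137/455 ≈ 1.2983e+5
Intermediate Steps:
D(E) = 35 - 7*E (D(E) = 7*(5 - E) = 35 - 7*E)
c = 17/5 (c = ((35 - 7*(5 + 4)) - 74)/(-76 + 46) = ((35 - 7*9) - 74)/(-30) = ((35 - 63) - 74)*(-1/30) = (-28 - 74)*(-1/30) = -102*(-1/30) = 17/5 ≈ 3.4000)
(c/S(a(3, 3), -14) + 145/130) + 349*372 = ((17/5)/(-14) + 145/130) + 349*372 = ((17/5)*(-1/14) + 145*(1/130)) + 129828 = (-17/70 + 29/26) + 129828 = 397/455 + 129828 = 59072137/455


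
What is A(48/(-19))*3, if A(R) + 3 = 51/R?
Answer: -1113/16 ≈ -69.563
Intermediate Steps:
A(R) = -3 + 51/R
A(48/(-19))*3 = (-3 + 51/((48/(-19))))*3 = (-3 + 51/((48*(-1/19))))*3 = (-3 + 51/(-48/19))*3 = (-3 + 51*(-19/48))*3 = (-3 - 323/16)*3 = -371/16*3 = -1113/16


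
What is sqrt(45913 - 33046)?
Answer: sqrt(12867) ≈ 113.43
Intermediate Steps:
sqrt(45913 - 33046) = sqrt(12867)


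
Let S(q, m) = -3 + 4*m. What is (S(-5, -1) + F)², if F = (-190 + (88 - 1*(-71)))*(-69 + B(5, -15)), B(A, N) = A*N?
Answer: 19864849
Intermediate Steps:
F = 4464 (F = (-190 + (88 - 1*(-71)))*(-69 + 5*(-15)) = (-190 + (88 + 71))*(-69 - 75) = (-190 + 159)*(-144) = -31*(-144) = 4464)
(S(-5, -1) + F)² = ((-3 + 4*(-1)) + 4464)² = ((-3 - 4) + 4464)² = (-7 + 4464)² = 4457² = 19864849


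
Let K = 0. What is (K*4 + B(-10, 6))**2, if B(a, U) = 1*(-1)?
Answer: 1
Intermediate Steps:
B(a, U) = -1
(K*4 + B(-10, 6))**2 = (0*4 - 1)**2 = (0 - 1)**2 = (-1)**2 = 1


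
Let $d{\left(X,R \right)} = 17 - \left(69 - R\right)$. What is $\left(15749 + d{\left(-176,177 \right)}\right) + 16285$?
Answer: $32159$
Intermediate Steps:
$d{\left(X,R \right)} = -52 + R$ ($d{\left(X,R \right)} = 17 + \left(-69 + R\right) = -52 + R$)
$\left(15749 + d{\left(-176,177 \right)}\right) + 16285 = \left(15749 + \left(-52 + 177\right)\right) + 16285 = \left(15749 + 125\right) + 16285 = 15874 + 16285 = 32159$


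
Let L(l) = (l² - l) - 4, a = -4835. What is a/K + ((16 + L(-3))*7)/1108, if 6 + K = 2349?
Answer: -1240889/649011 ≈ -1.9120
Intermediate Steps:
K = 2343 (K = -6 + 2349 = 2343)
L(l) = -4 + l² - l
a/K + ((16 + L(-3))*7)/1108 = -4835/2343 + ((16 + (-4 + (-3)² - 1*(-3)))*7)/1108 = -4835*1/2343 + ((16 + (-4 + 9 + 3))*7)*(1/1108) = -4835/2343 + ((16 + 8)*7)*(1/1108) = -4835/2343 + (24*7)*(1/1108) = -4835/2343 + 168*(1/1108) = -4835/2343 + 42/277 = -1240889/649011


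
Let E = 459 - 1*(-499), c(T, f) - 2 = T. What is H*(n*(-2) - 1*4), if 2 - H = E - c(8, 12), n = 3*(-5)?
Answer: -24596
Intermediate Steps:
c(T, f) = 2 + T
n = -15
E = 958 (E = 459 + 499 = 958)
H = -946 (H = 2 - (958 - (2 + 8)) = 2 - (958 - 1*10) = 2 - (958 - 10) = 2 - 1*948 = 2 - 948 = -946)
H*(n*(-2) - 1*4) = -946*(-15*(-2) - 1*4) = -946*(30 - 4) = -946*26 = -24596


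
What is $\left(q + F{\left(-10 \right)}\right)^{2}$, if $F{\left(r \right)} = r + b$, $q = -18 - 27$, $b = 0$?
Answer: $3025$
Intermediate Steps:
$q = -45$ ($q = -18 - 27 = -45$)
$F{\left(r \right)} = r$ ($F{\left(r \right)} = r + 0 = r$)
$\left(q + F{\left(-10 \right)}\right)^{2} = \left(-45 - 10\right)^{2} = \left(-55\right)^{2} = 3025$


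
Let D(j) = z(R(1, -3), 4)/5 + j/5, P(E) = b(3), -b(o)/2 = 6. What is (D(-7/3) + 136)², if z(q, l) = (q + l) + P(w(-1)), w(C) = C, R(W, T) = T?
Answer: 160000/9 ≈ 17778.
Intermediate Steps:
b(o) = -12 (b(o) = -2*6 = -12)
P(E) = -12
z(q, l) = -12 + l + q (z(q, l) = (q + l) - 12 = (l + q) - 12 = -12 + l + q)
D(j) = -11/5 + j/5 (D(j) = (-12 + 4 - 3)/5 + j/5 = -11*⅕ + j*(⅕) = -11/5 + j/5)
(D(-7/3) + 136)² = ((-11/5 + (-7/3)/5) + 136)² = ((-11/5 + (-7*⅓)/5) + 136)² = ((-11/5 + (⅕)*(-7/3)) + 136)² = ((-11/5 - 7/15) + 136)² = (-8/3 + 136)² = (400/3)² = 160000/9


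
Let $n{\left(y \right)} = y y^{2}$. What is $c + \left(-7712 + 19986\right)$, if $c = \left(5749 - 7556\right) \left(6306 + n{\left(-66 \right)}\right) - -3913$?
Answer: $508126517$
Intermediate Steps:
$n{\left(y \right)} = y^{3}$
$c = 508114243$ ($c = \left(5749 - 7556\right) \left(6306 + \left(-66\right)^{3}\right) - -3913 = - 1807 \left(6306 - 287496\right) + 3913 = \left(-1807\right) \left(-281190\right) + 3913 = 508110330 + 3913 = 508114243$)
$c + \left(-7712 + 19986\right) = 508114243 + \left(-7712 + 19986\right) = 508114243 + 12274 = 508126517$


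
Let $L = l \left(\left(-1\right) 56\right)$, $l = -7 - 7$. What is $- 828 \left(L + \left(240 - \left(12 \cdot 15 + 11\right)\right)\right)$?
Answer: $-689724$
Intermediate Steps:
$l = -14$ ($l = -7 - 7 = -14$)
$L = 784$ ($L = - 14 \left(\left(-1\right) 56\right) = \left(-14\right) \left(-56\right) = 784$)
$- 828 \left(L + \left(240 - \left(12 \cdot 15 + 11\right)\right)\right) = - 828 \left(784 + \left(240 - \left(12 \cdot 15 + 11\right)\right)\right) = - 828 \left(784 + \left(240 - \left(180 + 11\right)\right)\right) = - 828 \left(784 + \left(240 - 191\right)\right) = - 828 \left(784 + 49\right) = \left(-828\right) 833 = -689724$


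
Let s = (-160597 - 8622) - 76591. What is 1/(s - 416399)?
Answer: -1/662209 ≈ -1.5101e-6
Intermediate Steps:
s = -245810 (s = -169219 - 76591 = -245810)
1/(s - 416399) = 1/(-245810 - 416399) = 1/(-662209) = -1/662209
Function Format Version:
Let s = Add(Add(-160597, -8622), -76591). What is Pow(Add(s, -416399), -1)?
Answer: Rational(-1, 662209) ≈ -1.5101e-6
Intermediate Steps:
s = -245810 (s = Add(-169219, -76591) = -245810)
Pow(Add(s, -416399), -1) = Pow(Add(-245810, -416399), -1) = Pow(-662209, -1) = Rational(-1, 662209)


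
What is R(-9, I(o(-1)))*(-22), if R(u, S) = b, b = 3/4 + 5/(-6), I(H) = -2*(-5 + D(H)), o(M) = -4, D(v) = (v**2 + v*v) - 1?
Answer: 11/6 ≈ 1.8333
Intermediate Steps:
D(v) = -1 + 2*v**2 (D(v) = (v**2 + v**2) - 1 = 2*v**2 - 1 = -1 + 2*v**2)
I(H) = 12 - 4*H**2 (I(H) = -2*(-5 + (-1 + 2*H**2)) = -2*(-6 + 2*H**2) = 12 - 4*H**2)
b = -1/12 (b = 3*(1/4) + 5*(-1/6) = 3/4 - 5/6 = -1/12 ≈ -0.083333)
R(u, S) = -1/12
R(-9, I(o(-1)))*(-22) = -1/12*(-22) = 11/6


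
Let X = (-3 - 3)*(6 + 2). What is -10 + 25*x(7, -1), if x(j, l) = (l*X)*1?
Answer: 1190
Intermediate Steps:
X = -48 (X = -6*8 = -48)
x(j, l) = -48*l (x(j, l) = (l*(-48))*1 = -48*l*1 = -48*l)
-10 + 25*x(7, -1) = -10 + 25*(-48*(-1)) = -10 + 25*48 = -10 + 1200 = 1190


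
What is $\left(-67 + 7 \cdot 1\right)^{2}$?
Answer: $3600$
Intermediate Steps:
$\left(-67 + 7 \cdot 1\right)^{2} = \left(-67 + 7\right)^{2} = \left(-60\right)^{2} = 3600$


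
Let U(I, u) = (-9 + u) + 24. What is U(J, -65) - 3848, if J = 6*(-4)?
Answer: -3898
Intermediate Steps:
J = -24
U(I, u) = 15 + u
U(J, -65) - 3848 = (15 - 65) - 3848 = -50 - 3848 = -3898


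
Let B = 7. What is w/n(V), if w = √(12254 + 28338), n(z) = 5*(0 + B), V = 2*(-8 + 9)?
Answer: 4*√2537/35 ≈ 5.7564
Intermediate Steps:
V = 2 (V = 2*1 = 2)
n(z) = 35 (n(z) = 5*(0 + 7) = 5*7 = 35)
w = 4*√2537 (w = √40592 = 4*√2537 ≈ 201.47)
w/n(V) = (4*√2537)/35 = (4*√2537)*(1/35) = 4*√2537/35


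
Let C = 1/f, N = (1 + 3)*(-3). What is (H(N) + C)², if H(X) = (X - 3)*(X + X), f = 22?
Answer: 62742241/484 ≈ 1.2963e+5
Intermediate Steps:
N = -12 (N = 4*(-3) = -12)
H(X) = 2*X*(-3 + X) (H(X) = (-3 + X)*(2*X) = 2*X*(-3 + X))
C = 1/22 ≈ 0.045455
(H(N) + C)² = (2*(-12)*(-3 - 12) + 1/22)² = (2*(-12)*(-15) + 1/22)² = (360 + 1/22)² = (7921/22)² = 62742241/484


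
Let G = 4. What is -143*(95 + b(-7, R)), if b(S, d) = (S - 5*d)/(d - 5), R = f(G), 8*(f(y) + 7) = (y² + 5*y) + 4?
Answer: -94666/7 ≈ -13524.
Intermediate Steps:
f(y) = -13/2 + y²/8 + 5*y/8 (f(y) = -7 + ((y² + 5*y) + 4)/8 = -7 + (4 + y² + 5*y)/8 = -7 + (½ + y²/8 + 5*y/8) = -13/2 + y²/8 + 5*y/8)
R = -2 (R = -13/2 + (⅛)*4² + (5/8)*4 = -13/2 + (⅛)*16 + 5/2 = -13/2 + 2 + 5/2 = -2)
b(S, d) = (S - 5*d)/(-5 + d)
-143*(95 + b(-7, R)) = -143*(95 + (-7 - 5*(-2))/(-5 - 2)) = -143*(95 + (-7 + 10)/(-7)) = -143*(95 - ⅐*3) = -143*(95 - 3/7) = -143*662/7 = -94666/7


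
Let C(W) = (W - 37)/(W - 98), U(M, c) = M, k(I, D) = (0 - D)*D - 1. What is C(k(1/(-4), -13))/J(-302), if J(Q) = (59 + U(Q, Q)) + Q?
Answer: -207/146060 ≈ -0.0014172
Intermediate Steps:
k(I, D) = -1 - D² (k(I, D) = (-D)*D - 1 = -D² - 1 = -1 - D²)
J(Q) = 59 + 2*Q (J(Q) = (59 + Q) + Q = 59 + 2*Q)
C(W) = (-37 + W)/(-98 + W)
C(k(1/(-4), -13))/J(-302) = ((-37 + (-1 - 1*(-13)²))/(-98 + (-1 - 1*(-13)²)))/(59 + 2*(-302)) = ((-37 + (-1 - 1*169))/(-98 + (-1 - 1*169)))/(59 - 604) = ((-37 + (-1 - 169))/(-98 + (-1 - 169)))/(-545) = ((-37 - 170)/(-98 - 170))*(-1/545) = (-207/(-268))*(-1/545) = -1/268*(-207)*(-1/545) = (207/268)*(-1/545) = -207/146060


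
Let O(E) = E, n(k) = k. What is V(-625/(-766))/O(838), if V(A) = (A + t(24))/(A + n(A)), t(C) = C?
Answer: 19009/1047500 ≈ 0.018147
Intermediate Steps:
V(A) = (24 + A)/(2*A) (V(A) = (A + 24)/(A + A) = (24 + A)/((2*A)) = (24 + A)*(1/(2*A)) = (24 + A)/(2*A))
V(-625/(-766))/O(838) = ((24 - 625/(-766))/(2*((-625/(-766)))))/838 = ((24 - 625*(-1/766))/(2*((-625*(-1/766)))))*(1/838) = ((24 + 625/766)/(2*(625/766)))*(1/838) = ((1/2)*(766/625)*(19009/766))*(1/838) = (19009/1250)*(1/838) = 19009/1047500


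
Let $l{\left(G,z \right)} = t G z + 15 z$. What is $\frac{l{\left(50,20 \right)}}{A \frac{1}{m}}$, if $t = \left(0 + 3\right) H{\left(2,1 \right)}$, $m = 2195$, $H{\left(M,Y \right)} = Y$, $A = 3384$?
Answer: $\frac{603625}{282} \approx 2140.5$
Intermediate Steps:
$t = 3$ ($t = \left(0 + 3\right) 1 = 3 \cdot 1 = 3$)
$l{\left(G,z \right)} = 15 z + 3 G z$ ($l{\left(G,z \right)} = 3 G z + 15 z = 15 z + 3 G z$)
$\frac{l{\left(50,20 \right)}}{A \frac{1}{m}} = \frac{3 \cdot 20 \left(5 + 50\right)}{3384 \cdot \frac{1}{2195}} = \frac{3 \cdot 20 \cdot 55}{3384 \cdot \frac{1}{2195}} = \frac{3300}{\frac{3384}{2195}} = 3300 \cdot \frac{2195}{3384} = \frac{603625}{282}$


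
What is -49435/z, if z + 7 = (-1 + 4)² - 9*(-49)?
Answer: -49435/443 ≈ -111.59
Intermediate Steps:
z = 443 (z = -7 + ((-1 + 4)² - 9*(-49)) = -7 + (3² + 441) = -7 + (9 + 441) = -7 + 450 = 443)
-49435/z = -49435/443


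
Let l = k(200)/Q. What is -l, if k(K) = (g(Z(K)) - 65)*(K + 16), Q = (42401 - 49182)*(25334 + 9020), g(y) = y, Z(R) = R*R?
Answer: 4312980/116477237 ≈ 0.037029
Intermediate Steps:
Z(R) = R**2
Q = -232954474 (Q = -6781*34354 = -232954474)
k(K) = (-65 + K**2)*(16 + K) (k(K) = (K**2 - 65)*(K + 16) = (-65 + K**2)*(16 + K))
l = -4312980/116477237 (l = (-1040 + 200**3 - 65*200 + 16*200**2)/(-232954474) = (-1040 + 8000000 - 13000 + 16*40000)*(-1/232954474) = (-1040 + 8000000 - 13000 + 640000)*(-1/232954474) = 8625960*(-1/232954474) = -4312980/116477237 ≈ -0.037029)
-l = -1*(-4312980/116477237) = 4312980/116477237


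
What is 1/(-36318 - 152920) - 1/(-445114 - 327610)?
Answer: -291743/73114372156 ≈ -3.9902e-6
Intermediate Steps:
1/(-36318 - 152920) - 1/(-445114 - 327610) = 1/(-189238) - 1/(-772724) = -1/189238 - 1*(-1/772724) = -1/189238 + 1/772724 = -291743/73114372156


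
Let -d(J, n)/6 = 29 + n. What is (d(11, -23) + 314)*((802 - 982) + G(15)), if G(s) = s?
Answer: -45870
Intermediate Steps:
d(J, n) = -174 - 6*n (d(J, n) = -6*(29 + n) = -174 - 6*n)
(d(11, -23) + 314)*((802 - 982) + G(15)) = ((-174 - 6*(-23)) + 314)*((802 - 982) + 15) = ((-174 + 138) + 314)*(-180 + 15) = (-36 + 314)*(-165) = 278*(-165) = -45870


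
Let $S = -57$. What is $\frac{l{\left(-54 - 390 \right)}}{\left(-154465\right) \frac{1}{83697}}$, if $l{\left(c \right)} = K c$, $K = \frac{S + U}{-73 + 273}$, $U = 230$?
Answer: $\frac{1607233491}{7723250} \approx 208.1$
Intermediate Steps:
$K = \frac{173}{200}$ ($K = \frac{-57 + 230}{-73 + 273} = \frac{173}{200} \approx 0.865$)
$l{\left(c \right)} = \frac{173 c}{200}$
$\frac{l{\left(-54 - 390 \right)}}{\left(-154465\right) \frac{1}{83697}} = \frac{\frac{173}{200} \left(-54 - 390\right)}{\left(-154465\right) \frac{1}{83697}} = \frac{\frac{173}{200} \left(-444\right)}{\left(-154465\right) \frac{1}{83697}} = - \frac{19203}{50 \left(- \frac{154465}{83697}\right)} = \left(- \frac{19203}{50}\right) \left(- \frac{83697}{154465}\right) = \frac{1607233491}{7723250}$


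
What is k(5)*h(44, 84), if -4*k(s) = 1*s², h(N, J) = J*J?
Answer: -44100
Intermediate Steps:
h(N, J) = J²
k(s) = -s²/4
k(5)*h(44, 84) = -¼*5²*84² = -¼*25*7056 = -25/4*7056 = -44100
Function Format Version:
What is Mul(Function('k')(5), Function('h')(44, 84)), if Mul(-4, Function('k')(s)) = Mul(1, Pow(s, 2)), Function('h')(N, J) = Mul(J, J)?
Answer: -44100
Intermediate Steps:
Function('h')(N, J) = Pow(J, 2)
Function('k')(s) = Mul(Rational(-1, 4), Pow(s, 2)) (Function('k')(s) = Mul(Rational(-1, 4), Mul(1, Pow(s, 2))) = Mul(Rational(-1, 4), Pow(s, 2)))
Mul(Function('k')(5), Function('h')(44, 84)) = Mul(Mul(Rational(-1, 4), Pow(5, 2)), Pow(84, 2)) = Mul(Mul(Rational(-1, 4), 25), 7056) = Mul(Rational(-25, 4), 7056) = -44100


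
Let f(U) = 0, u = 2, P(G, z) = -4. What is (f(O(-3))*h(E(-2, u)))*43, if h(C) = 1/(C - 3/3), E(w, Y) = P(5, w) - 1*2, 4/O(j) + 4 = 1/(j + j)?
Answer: 0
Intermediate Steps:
O(j) = 4/(-4 + 1/(2*j)) (O(j) = 4/(-4 + 1/(j + j)) = 4/(-4 + 1/(2*j)))
E(w, Y) = -6 (E(w, Y) = -4 - 1*2 = -4 - 2 = -6)
h(C) = 1/(-1 + C) (h(C) = 1/(C - 3*1/3) = 1/(C - 1) = 1/(-1 + C))
(f(O(-3))*h(E(-2, u)))*43 = (0/(-1 - 6))*43 = (0/(-7))*43 = (0*(-1/7))*43 = 0*43 = 0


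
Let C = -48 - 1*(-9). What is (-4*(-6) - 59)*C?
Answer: 1365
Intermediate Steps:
C = -39 (C = -48 + 9 = -39)
(-4*(-6) - 59)*C = (-4*(-6) - 59)*(-39) = (24 - 59)*(-39) = -35*(-39) = 1365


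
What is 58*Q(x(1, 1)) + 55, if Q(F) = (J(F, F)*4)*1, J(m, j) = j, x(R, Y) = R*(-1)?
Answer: -177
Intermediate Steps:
x(R, Y) = -R
Q(F) = 4*F (Q(F) = (F*4)*1 = (4*F)*1 = 4*F)
58*Q(x(1, 1)) + 55 = 58*(4*(-1*1)) + 55 = 58*(4*(-1)) + 55 = 58*(-4) + 55 = -232 + 55 = -177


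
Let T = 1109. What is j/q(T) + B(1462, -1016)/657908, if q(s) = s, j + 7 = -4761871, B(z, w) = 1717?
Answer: -3132875727071/729619972 ≈ -4293.8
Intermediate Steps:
j = -4761878 (j = -7 - 4761871 = -4761878)
j/q(T) + B(1462, -1016)/657908 = -4761878/1109 + 1717/657908 = -3132875727071/729619972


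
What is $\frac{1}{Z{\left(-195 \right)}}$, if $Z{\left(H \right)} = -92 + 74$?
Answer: $- \frac{1}{18} \approx -0.055556$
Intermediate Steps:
$Z{\left(H \right)} = -18$
$\frac{1}{Z{\left(-195 \right)}} = \frac{1}{-18} = - \frac{1}{18}$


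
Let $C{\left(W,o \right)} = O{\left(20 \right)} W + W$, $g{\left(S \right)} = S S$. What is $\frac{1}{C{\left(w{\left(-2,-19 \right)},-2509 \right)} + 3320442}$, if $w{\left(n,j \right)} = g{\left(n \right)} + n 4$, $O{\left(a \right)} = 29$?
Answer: $\frac{1}{3320322} \approx 3.0118 \cdot 10^{-7}$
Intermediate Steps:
$g{\left(S \right)} = S^{2}$
$w{\left(n,j \right)} = n^{2} + 4 n$ ($w{\left(n,j \right)} = n^{2} + n 4 = n^{2} + 4 n$)
$C{\left(W,o \right)} = 30 W$ ($C{\left(W,o \right)} = 29 W + W = 30 W$)
$\frac{1}{C{\left(w{\left(-2,-19 \right)},-2509 \right)} + 3320442} = \frac{1}{30 \left(- 2 \left(4 - 2\right)\right) + 3320442} = \frac{1}{30 \left(\left(-2\right) 2\right) + 3320442} = \frac{1}{30 \left(-4\right) + 3320442} = \frac{1}{-120 + 3320442} = \frac{1}{3320322}$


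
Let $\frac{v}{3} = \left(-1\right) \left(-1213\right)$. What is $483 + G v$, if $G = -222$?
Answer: $-807375$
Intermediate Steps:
$v = 3639$ ($v = 3 \left(\left(-1\right) \left(-1213\right)\right) = 3 \cdot 1213 = 3639$)
$483 + G v = 483 - 807858 = -807375$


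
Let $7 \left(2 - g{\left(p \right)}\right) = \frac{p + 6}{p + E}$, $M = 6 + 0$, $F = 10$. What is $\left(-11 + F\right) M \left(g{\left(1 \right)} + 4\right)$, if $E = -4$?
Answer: $-38$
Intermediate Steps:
$M = 6$
$g{\left(p \right)} = 2 - \frac{6 + p}{7 \left(-4 + p\right)}$ ($g{\left(p \right)} = 2 - \frac{\left(p + 6\right) \frac{1}{p - 4}}{7} = 2 - \frac{\left(6 + p\right) \frac{1}{-4 + p}}{7} = 2 - \frac{\frac{1}{-4 + p} \left(6 + p\right)}{7} = 2 - \frac{6 + p}{7 \left(-4 + p\right)}$)
$\left(-11 + F\right) M \left(g{\left(1 \right)} + 4\right) = \left(-11 + 10\right) 6 \left(\frac{-62 + 13 \cdot 1}{7 \left(-4 + 1\right)} + 4\right) = - 6 \left(\frac{-62 + 13}{7 \left(-3\right)} + 4\right) = - 6 \left(\frac{1}{7} \left(- \frac{1}{3}\right) \left(-49\right) + 4\right) = - 6 \left(\frac{7}{3} + 4\right) = - \frac{6 \cdot 19}{3} = \left(-1\right) 38 = -38$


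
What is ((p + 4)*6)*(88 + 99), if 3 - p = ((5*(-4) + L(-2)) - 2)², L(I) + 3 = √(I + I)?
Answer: -688908 + 112200*I ≈ -6.8891e+5 + 1.122e+5*I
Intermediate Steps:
L(I) = -3 + √2*√I (L(I) = -3 + √(I + I) = -3 + √(2*I) = -3 + √2*√I)
p = 3 - (-25 + 2*I)² (p = 3 - ((5*(-4) + (-3 + √2*√(-2))) - 2)² = 3 - ((-20 + (-3 + √2*(I*√2))) - 2)² = 3 - ((-20 + (-3 + 2*I)) - 2)² = 3 - ((-23 + 2*I) - 2)² = 3 - (-25 + 2*I)² ≈ -618.0 + 100.0*I)
((p + 4)*6)*(88 + 99) = (((-618 + 100*I) + 4)*6)*(88 + 99) = ((-614 + 100*I)*6)*187 = (-3684 + 600*I)*187 = -688908 + 112200*I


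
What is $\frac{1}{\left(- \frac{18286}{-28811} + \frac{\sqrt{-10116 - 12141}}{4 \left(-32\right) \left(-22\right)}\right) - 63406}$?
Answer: $- \frac{417357262317773127680}{26462689682834684233470697} - \frac{7012462795008 i \sqrt{2473}}{26462689682834684233470697} \approx -1.5772 \cdot 10^{-5} - 1.3178 \cdot 10^{-11} i$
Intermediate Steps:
$\frac{1}{\left(- \frac{18286}{-28811} + \frac{\sqrt{-10116 - 12141}}{4 \left(-32\right) \left(-22\right)}\right) - 63406} = \frac{1}{\left(\left(-18286\right) \left(- \frac{1}{28811}\right) + \frac{\sqrt{-22257}}{\left(-128\right) \left(-22\right)}\right) - 63406} = \frac{1}{\left(\frac{18286}{28811} + \frac{3 i \sqrt{2473}}{2816}\right) - 63406} = \frac{1}{- \frac{1826771980}{28811} + \frac{3 i \sqrt{2473}}{2816}}$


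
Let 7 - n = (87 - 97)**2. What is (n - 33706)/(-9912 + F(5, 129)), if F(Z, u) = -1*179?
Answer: 33799/10091 ≈ 3.3494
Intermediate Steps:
n = -93 (n = 7 - (87 - 97)**2 = 7 - 1*(-10)**2 = 7 - 1*100 = 7 - 100 = -93)
F(Z, u) = -179
(n - 33706)/(-9912 + F(5, 129)) = (-93 - 33706)/(-9912 - 179) = -33799/(-10091) = -33799*(-1/10091) = 33799/10091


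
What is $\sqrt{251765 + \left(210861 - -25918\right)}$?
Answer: $4 \sqrt{30534} \approx 698.96$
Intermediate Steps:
$\sqrt{251765 + \left(210861 - -25918\right)} = \sqrt{251765 + \left(210861 + 25918\right)} = \sqrt{251765 + 236779} = \sqrt{488544} = 4 \sqrt{30534}$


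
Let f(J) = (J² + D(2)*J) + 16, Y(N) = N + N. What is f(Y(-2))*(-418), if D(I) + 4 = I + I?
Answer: -13376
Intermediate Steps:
Y(N) = 2*N
D(I) = -4 + 2*I (D(I) = -4 + (I + I) = -4 + 2*I)
f(J) = 16 + J² (f(J) = (J² + (-4 + 2*2)*J) + 16 = (J² + (-4 + 4)*J) + 16 = (J² + 0*J) + 16 = (J² + 0) + 16 = J² + 16 = 16 + J²)
f(Y(-2))*(-418) = (16 + (2*(-2))²)*(-418) = (16 + (-4)²)*(-418) = (16 + 16)*(-418) = 32*(-418) = -13376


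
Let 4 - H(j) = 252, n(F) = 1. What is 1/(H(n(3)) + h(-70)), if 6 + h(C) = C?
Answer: -1/324 ≈ -0.0030864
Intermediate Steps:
h(C) = -6 + C
H(j) = -248 (H(j) = 4 - 1*252 = 4 - 252 = -248)
1/(H(n(3)) + h(-70)) = 1/(-248 + (-6 - 70)) = 1/(-248 - 76) = 1/(-324) = -1/324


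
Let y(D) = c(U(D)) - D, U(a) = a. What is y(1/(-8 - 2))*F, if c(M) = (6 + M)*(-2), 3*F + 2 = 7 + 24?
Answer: -1131/10 ≈ -113.10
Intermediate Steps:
F = 29/3 (F = -⅔ + (7 + 24)/3 = -⅔ + (⅓)*31 = -⅔ + 31/3 = 29/3 ≈ 9.6667)
c(M) = -12 - 2*M
y(D) = -12 - 3*D (y(D) = (-12 - 2*D) - D = -12 - 3*D)
y(1/(-8 - 2))*F = (-12 - 3/(-8 - 2))*(29/3) = (-12 - 3/(-10))*(29/3) = (-12 - 3*(-⅒))*(29/3) = (-12 + 3/10)*(29/3) = -117/10*29/3 = -1131/10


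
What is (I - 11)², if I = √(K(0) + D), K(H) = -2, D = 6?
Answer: 81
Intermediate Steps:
I = 2 (I = √(-2 + 6) = √4 = 2)
(I - 11)² = (2 - 11)² = (-9)² = 81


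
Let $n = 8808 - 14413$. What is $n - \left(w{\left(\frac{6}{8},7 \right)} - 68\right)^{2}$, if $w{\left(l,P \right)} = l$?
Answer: $- \frac{162041}{16} \approx -10128.0$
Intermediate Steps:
$n = -5605$
$n - \left(w{\left(\frac{6}{8},7 \right)} - 68\right)^{2} = -5605 - \left(\frac{6}{8} - 68\right)^{2} = -5605 - \left(6 \cdot \frac{1}{8} - 68\right)^{2} = -5605 - \left(\frac{3}{4} - 68\right)^{2} = -5605 - \left(- \frac{269}{4}\right)^{2} = -5605 - \frac{72361}{16} = - \frac{162041}{16}$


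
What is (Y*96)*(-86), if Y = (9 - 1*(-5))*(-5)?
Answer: 577920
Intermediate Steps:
Y = -70 (Y = (9 + 5)*(-5) = 14*(-5) = -70)
(Y*96)*(-86) = -70*96*(-86) = -6720*(-86) = 577920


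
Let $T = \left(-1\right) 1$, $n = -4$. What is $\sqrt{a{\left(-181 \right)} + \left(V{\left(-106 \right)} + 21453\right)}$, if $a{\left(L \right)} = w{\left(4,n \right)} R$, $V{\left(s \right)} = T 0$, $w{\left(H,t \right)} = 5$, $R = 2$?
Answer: $13 \sqrt{127} \approx 146.5$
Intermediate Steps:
$T = -1$
$V{\left(s \right)} = 0$ ($V{\left(s \right)} = \left(-1\right) 0 = 0$)
$a{\left(L \right)} = 10$ ($a{\left(L \right)} = 5 \cdot 2 = 10$)
$\sqrt{a{\left(-181 \right)} + \left(V{\left(-106 \right)} + 21453\right)} = \sqrt{10 + \left(0 + 21453\right)} = \sqrt{10 + 21453} = \sqrt{21463} = 13 \sqrt{127}$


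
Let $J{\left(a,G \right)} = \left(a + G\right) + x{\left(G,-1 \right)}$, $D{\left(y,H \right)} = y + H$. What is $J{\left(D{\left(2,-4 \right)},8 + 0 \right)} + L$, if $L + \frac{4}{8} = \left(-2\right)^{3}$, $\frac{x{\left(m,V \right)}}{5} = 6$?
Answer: $\frac{55}{2} \approx 27.5$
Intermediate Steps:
$x{\left(m,V \right)} = 30$ ($x{\left(m,V \right)} = 5 \cdot 6 = 30$)
$D{\left(y,H \right)} = H + y$
$L = - \frac{17}{2}$ ($L = - \frac{1}{2} + \left(-2\right)^{3} = - \frac{1}{2} - 8 = - \frac{17}{2} \approx -8.5$)
$J{\left(a,G \right)} = 30 + G + a$ ($J{\left(a,G \right)} = \left(a + G\right) + 30 = \left(G + a\right) + 30 = 30 + G + a$)
$J{\left(D{\left(2,-4 \right)},8 + 0 \right)} + L = \left(30 + \left(8 + 0\right) + \left(-4 + 2\right)\right) - \frac{17}{2} = \left(30 + 8 - 2\right) - \frac{17}{2} = 36 - \frac{17}{2} = \frac{55}{2}$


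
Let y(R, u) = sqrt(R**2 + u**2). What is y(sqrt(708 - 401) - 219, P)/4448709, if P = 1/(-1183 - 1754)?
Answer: sqrt(416358271693 - 3778174422*sqrt(307))/13065858333 ≈ 4.5289e-5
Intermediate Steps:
P = -1/2937 (P = 1/(-2937) = -1/2937 ≈ -0.00034048)
y(sqrt(708 - 401) - 219, P)/4448709 = sqrt((sqrt(708 - 401) - 219)**2 + (-1/2937)**2)/4448709 = sqrt((sqrt(307) - 219)**2 + 1/8625969)*(1/4448709) = sqrt((-219 + sqrt(307))**2 + 1/8625969)*(1/4448709) = sqrt(1/8625969 + (-219 + sqrt(307))**2)*(1/4448709) = sqrt(1/8625969 + (-219 + sqrt(307))**2)/4448709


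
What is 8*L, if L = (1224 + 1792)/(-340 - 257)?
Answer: -24128/597 ≈ -40.415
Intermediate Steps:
L = -3016/597 (L = 3016/(-597) = 3016*(-1/597) = -3016/597 ≈ -5.0519)
8*L = 8*(-3016/597) = -24128/597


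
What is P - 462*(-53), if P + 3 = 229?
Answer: 24712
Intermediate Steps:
P = 226 (P = -3 + 229 = 226)
P - 462*(-53) = 226 - 462*(-53) = 226 + 24486 = 24712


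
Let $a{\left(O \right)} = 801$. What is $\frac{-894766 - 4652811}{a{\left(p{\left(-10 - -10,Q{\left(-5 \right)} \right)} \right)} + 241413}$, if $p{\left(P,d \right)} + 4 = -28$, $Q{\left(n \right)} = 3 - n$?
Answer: $- \frac{792511}{34602} \approx -22.904$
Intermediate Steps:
$p{\left(P,d \right)} = -32$ ($p{\left(P,d \right)} = -4 - 28 = -32$)
$\frac{-894766 - 4652811}{a{\left(p{\left(-10 - -10,Q{\left(-5 \right)} \right)} \right)} + 241413} = \frac{-894766 - 4652811}{801 + 241413} = - \frac{5547577}{242214} = \left(-5547577\right) \frac{1}{242214} = - \frac{792511}{34602}$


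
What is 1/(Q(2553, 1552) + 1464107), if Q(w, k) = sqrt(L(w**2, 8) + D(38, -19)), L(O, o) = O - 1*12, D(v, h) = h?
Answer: 1464107/2143602789671 - sqrt(6517778)/2143602789671 ≈ 6.8182e-7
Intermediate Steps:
L(O, o) = -12 + O (L(O, o) = O - 12 = -12 + O)
Q(w, k) = sqrt(-31 + w**2) (Q(w, k) = sqrt((-12 + w**2) - 19) = sqrt(-31 + w**2))
1/(Q(2553, 1552) + 1464107) = 1/(sqrt(-31 + 2553**2) + 1464107) = 1/(sqrt(-31 + 6517809) + 1464107) = 1/(sqrt(6517778) + 1464107) = 1/(1464107 + sqrt(6517778))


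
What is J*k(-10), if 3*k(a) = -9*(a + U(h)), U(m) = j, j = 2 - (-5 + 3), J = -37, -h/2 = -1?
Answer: -666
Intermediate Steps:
h = 2 (h = -2*(-1) = 2)
j = 4 (j = 2 - 1*(-2) = 2 + 2 = 4)
U(m) = 4
k(a) = -12 - 3*a (k(a) = (-9*(a + 4))/3 = (-9*(4 + a))/3 = (-36 - 9*a)/3 = -12 - 3*a)
J*k(-10) = -37*(-12 - 3*(-10)) = -37*(-12 + 30) = -37*18 = -666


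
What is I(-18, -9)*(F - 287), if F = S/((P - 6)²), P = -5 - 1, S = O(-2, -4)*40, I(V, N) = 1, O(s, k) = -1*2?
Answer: -2588/9 ≈ -287.56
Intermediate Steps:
O(s, k) = -2
S = -80 (S = -2*40 = -80)
P = -6
F = -5/9 (F = -80/(-6 - 6)² = -80/((-12)²) = -80/144 = -80*1/144 = -5/9 ≈ -0.55556)
I(-18, -9)*(F - 287) = 1*(-5/9 - 287) = 1*(-2588/9) = -2588/9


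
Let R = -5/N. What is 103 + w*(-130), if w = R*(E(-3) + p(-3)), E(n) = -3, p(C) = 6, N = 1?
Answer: 2053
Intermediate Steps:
R = -5 (R = -5/1 = -5*1 = -5)
w = -15 (w = -5*(-3 + 6) = -5*3 = -15)
103 + w*(-130) = 103 - 15*(-130) = 103 + 1950 = 2053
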